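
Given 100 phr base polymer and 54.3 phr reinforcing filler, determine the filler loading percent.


Filler % = filler / (rubber + filler) * 100
= 54.3 / (100 + 54.3) * 100
= 54.3 / 154.3 * 100
= 35.19%

35.19%


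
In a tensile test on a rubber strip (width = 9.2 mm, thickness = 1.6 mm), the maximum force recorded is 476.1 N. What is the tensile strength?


Area = width * thickness = 9.2 * 1.6 = 14.72 mm^2
TS = force / area = 476.1 / 14.72 = 32.34 MPa

32.34 MPa


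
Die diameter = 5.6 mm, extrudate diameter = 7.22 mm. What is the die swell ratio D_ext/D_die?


Die swell ratio = D_extrudate / D_die
= 7.22 / 5.6
= 1.289

Die swell = 1.289


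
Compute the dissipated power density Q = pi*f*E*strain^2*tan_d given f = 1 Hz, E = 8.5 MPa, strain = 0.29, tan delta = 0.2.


Q = pi * f * E * strain^2 * tan_d
= pi * 1 * 8.5 * 0.29^2 * 0.2
= pi * 1 * 8.5 * 0.0841 * 0.2
= 0.4492

Q = 0.4492


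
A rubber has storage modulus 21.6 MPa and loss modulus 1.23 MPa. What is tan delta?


tan delta = E'' / E'
= 1.23 / 21.6
= 0.0569

tan delta = 0.0569


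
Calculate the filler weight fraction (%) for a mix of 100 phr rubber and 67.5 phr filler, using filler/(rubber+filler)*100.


Filler % = filler / (rubber + filler) * 100
= 67.5 / (100 + 67.5) * 100
= 67.5 / 167.5 * 100
= 40.3%

40.3%


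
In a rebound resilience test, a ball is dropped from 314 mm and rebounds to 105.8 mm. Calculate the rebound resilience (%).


Resilience = h_rebound / h_drop * 100
= 105.8 / 314 * 100
= 33.7%

33.7%


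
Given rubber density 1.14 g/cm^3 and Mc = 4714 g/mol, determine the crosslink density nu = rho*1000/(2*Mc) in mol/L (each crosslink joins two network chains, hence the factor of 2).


nu = rho * 1000 / (2 * Mc)
nu = 1.14 * 1000 / (2 * 4714)
nu = 1140.0 / 9428
nu = 0.1209 mol/L

0.1209 mol/L


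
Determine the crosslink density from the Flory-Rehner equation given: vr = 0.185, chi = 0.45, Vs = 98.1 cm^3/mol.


ln(1 - vr) = ln(1 - 0.185) = -0.2046
Numerator = -((-0.2046) + 0.185 + 0.45 * 0.185^2) = 0.0042
Denominator = 98.1 * (0.185^(1/3) - 0.185/2) = 46.8233
nu = 0.0042 / 46.8233 = 8.8971e-05 mol/cm^3

8.8971e-05 mol/cm^3


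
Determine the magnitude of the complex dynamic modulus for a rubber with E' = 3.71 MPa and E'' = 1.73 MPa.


|E*| = sqrt(E'^2 + E''^2)
= sqrt(3.71^2 + 1.73^2)
= sqrt(13.7641 + 2.9929)
= 4.094 MPa

4.094 MPa


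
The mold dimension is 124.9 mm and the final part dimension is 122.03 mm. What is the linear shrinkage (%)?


Shrinkage = (mold - part) / mold * 100
= (124.9 - 122.03) / 124.9 * 100
= 2.87 / 124.9 * 100
= 2.3%

2.3%


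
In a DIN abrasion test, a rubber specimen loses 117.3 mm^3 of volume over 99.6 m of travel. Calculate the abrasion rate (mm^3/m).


Rate = volume_loss / distance
= 117.3 / 99.6
= 1.178 mm^3/m

1.178 mm^3/m


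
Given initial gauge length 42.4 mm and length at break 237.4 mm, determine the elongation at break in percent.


Elongation = (Lf - L0) / L0 * 100
= (237.4 - 42.4) / 42.4 * 100
= 195.0 / 42.4 * 100
= 459.9%

459.9%


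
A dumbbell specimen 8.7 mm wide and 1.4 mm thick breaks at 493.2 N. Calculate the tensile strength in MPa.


Area = width * thickness = 8.7 * 1.4 = 12.18 mm^2
TS = force / area = 493.2 / 12.18 = 40.49 MPa

40.49 MPa


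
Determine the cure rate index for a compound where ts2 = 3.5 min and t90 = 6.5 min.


CRI = 100 / (t90 - ts2)
= 100 / (6.5 - 3.5)
= 100 / 3.0
= 33.33 min^-1

33.33 min^-1


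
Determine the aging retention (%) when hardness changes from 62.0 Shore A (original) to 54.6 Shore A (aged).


Retention = aged / original * 100
= 54.6 / 62.0 * 100
= 88.1%

88.1%


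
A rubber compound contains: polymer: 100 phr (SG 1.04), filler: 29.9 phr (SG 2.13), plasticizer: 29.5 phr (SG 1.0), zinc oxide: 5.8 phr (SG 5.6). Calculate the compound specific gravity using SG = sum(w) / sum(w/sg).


Sum of weights = 165.2
Volume contributions:
  polymer: 100/1.04 = 96.1538
  filler: 29.9/2.13 = 14.0376
  plasticizer: 29.5/1.0 = 29.5000
  zinc oxide: 5.8/5.6 = 1.0357
Sum of volumes = 140.7271
SG = 165.2 / 140.7271 = 1.174

SG = 1.174


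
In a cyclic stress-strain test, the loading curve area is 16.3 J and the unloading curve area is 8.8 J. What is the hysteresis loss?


Hysteresis loss = loading - unloading
= 16.3 - 8.8
= 7.5 J

7.5 J


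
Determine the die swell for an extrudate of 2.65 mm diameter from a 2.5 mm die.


Die swell ratio = D_extrudate / D_die
= 2.65 / 2.5
= 1.06

Die swell = 1.06


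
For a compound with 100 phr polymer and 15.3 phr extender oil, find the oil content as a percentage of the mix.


Oil % = oil / (100 + oil) * 100
= 15.3 / (100 + 15.3) * 100
= 15.3 / 115.3 * 100
= 13.27%

13.27%


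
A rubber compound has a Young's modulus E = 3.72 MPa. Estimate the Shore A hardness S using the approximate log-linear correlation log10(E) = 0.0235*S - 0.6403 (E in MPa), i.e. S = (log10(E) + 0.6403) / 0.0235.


log10(E) = 0.0235*S - 0.6403  =>  S = (log10(E) + 0.6403) / 0.0235
log10(3.72) = 0.570543
S = (0.570543 + 0.6403) / 0.0235 = 1.210843 / 0.0235
S = 51.5

Shore A = 51.5


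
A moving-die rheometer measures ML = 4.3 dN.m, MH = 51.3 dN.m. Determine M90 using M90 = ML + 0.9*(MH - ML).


M90 = ML + 0.9 * (MH - ML)
M90 = 4.3 + 0.9 * (51.3 - 4.3)
M90 = 4.3 + 0.9 * 47.0
M90 = 46.6 dN.m

46.6 dN.m


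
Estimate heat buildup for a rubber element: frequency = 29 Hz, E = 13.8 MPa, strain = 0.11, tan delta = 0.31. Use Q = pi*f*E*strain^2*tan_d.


Q = pi * f * E * strain^2 * tan_d
= pi * 29 * 13.8 * 0.11^2 * 0.31
= pi * 29 * 13.8 * 0.0121 * 0.31
= 4.7160

Q = 4.7160


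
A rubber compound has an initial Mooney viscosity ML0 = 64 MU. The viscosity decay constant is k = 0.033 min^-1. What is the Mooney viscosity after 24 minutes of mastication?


ML = ML0 * exp(-k * t)
ML = 64 * exp(-0.033 * 24)
ML = 64 * 0.4529
ML = 28.99 MU

28.99 MU


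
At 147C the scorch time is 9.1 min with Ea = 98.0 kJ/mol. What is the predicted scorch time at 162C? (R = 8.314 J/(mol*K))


Convert temperatures: T1 = 147 + 273.15 = 420.15 K, T2 = 162 + 273.15 = 435.15 K
ts2_new = 9.1 * exp(98000 / 8.314 * (1/435.15 - 1/420.15))
1/T2 - 1/T1 = -8.2044e-05
ts2_new = 3.46 min

3.46 min


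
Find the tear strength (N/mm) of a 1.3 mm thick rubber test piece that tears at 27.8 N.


Tear strength = force / thickness
= 27.8 / 1.3
= 21.38 N/mm

21.38 N/mm


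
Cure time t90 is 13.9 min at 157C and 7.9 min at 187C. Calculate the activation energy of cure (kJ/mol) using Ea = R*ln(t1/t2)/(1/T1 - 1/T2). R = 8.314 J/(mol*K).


T1 = 430.15 K, T2 = 460.15 K
1/T1 - 1/T2 = 1.5157e-04
ln(t1/t2) = ln(13.9/7.9) = 0.5650
Ea = 8.314 * 0.5650 / 1.5157e-04 = 30993.9276 J/mol
Ea = 30.99 kJ/mol

30.99 kJ/mol


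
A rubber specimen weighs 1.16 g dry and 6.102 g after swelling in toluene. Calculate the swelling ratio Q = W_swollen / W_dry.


Q = W_swollen / W_dry
Q = 6.102 / 1.16
Q = 5.26

Q = 5.26


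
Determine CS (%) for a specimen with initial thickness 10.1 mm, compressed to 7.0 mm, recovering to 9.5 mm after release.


CS = (t0 - recovered) / (t0 - ts) * 100
= (10.1 - 9.5) / (10.1 - 7.0) * 100
= 0.6 / 3.1 * 100
= 19.4%

19.4%


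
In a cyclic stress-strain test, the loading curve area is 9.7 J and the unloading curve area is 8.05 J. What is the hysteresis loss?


Hysteresis loss = loading - unloading
= 9.7 - 8.05
= 1.65 J

1.65 J


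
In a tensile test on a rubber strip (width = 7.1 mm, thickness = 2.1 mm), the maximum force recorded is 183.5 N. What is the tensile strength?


Area = width * thickness = 7.1 * 2.1 = 14.91 mm^2
TS = force / area = 183.5 / 14.91 = 12.31 MPa

12.31 MPa


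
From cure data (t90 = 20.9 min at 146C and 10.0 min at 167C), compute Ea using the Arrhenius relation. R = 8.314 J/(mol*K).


T1 = 419.15 K, T2 = 440.15 K
1/T1 - 1/T2 = 1.1383e-04
ln(t1/t2) = ln(20.9/10.0) = 0.7372
Ea = 8.314 * 0.7372 / 1.1383e-04 = 53842.4804 J/mol
Ea = 53.84 kJ/mol

53.84 kJ/mol


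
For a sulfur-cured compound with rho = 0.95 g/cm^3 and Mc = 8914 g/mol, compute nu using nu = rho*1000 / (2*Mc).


nu = rho * 1000 / (2 * Mc)
nu = 0.95 * 1000 / (2 * 8914)
nu = 950.0 / 17828
nu = 0.0533 mol/L

0.0533 mol/L


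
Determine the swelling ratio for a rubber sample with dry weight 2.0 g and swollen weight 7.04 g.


Q = W_swollen / W_dry
Q = 7.04 / 2.0
Q = 3.52

Q = 3.52


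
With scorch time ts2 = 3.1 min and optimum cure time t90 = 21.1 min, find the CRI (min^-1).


CRI = 100 / (t90 - ts2)
= 100 / (21.1 - 3.1)
= 100 / 18.0
= 5.56 min^-1

5.56 min^-1


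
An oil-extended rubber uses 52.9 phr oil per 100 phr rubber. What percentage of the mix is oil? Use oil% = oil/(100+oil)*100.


Oil % = oil / (100 + oil) * 100
= 52.9 / (100 + 52.9) * 100
= 52.9 / 152.9 * 100
= 34.6%

34.6%


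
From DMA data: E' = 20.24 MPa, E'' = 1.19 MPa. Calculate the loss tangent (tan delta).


tan delta = E'' / E'
= 1.19 / 20.24
= 0.0588

tan delta = 0.0588


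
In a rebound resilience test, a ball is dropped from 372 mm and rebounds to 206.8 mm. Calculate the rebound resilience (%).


Resilience = h_rebound / h_drop * 100
= 206.8 / 372 * 100
= 55.6%

55.6%


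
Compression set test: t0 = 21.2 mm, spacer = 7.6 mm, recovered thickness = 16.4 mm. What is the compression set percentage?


CS = (t0 - recovered) / (t0 - ts) * 100
= (21.2 - 16.4) / (21.2 - 7.6) * 100
= 4.8 / 13.6 * 100
= 35.3%

35.3%


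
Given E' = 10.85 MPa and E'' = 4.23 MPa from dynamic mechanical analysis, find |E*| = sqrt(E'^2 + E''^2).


|E*| = sqrt(E'^2 + E''^2)
= sqrt(10.85^2 + 4.23^2)
= sqrt(117.7225 + 17.8929)
= 11.645 MPa

11.645 MPa


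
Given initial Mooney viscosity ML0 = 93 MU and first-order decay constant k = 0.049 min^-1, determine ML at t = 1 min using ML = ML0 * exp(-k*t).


ML = ML0 * exp(-k * t)
ML = 93 * exp(-0.049 * 1)
ML = 93 * 0.9522
ML = 88.55 MU

88.55 MU


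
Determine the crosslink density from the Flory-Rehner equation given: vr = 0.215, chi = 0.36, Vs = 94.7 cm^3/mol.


ln(1 - vr) = ln(1 - 0.215) = -0.2421
Numerator = -((-0.2421) + 0.215 + 0.36 * 0.215^2) = 0.0104
Denominator = 94.7 * (0.215^(1/3) - 0.215/2) = 46.5519
nu = 0.0104 / 46.5519 = 2.2406e-04 mol/cm^3

2.2406e-04 mol/cm^3


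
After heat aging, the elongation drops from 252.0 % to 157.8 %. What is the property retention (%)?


Retention = aged / original * 100
= 157.8 / 252.0 * 100
= 62.6%

62.6%


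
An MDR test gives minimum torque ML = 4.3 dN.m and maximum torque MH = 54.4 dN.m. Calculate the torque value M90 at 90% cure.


M90 = ML + 0.9 * (MH - ML)
M90 = 4.3 + 0.9 * (54.4 - 4.3)
M90 = 4.3 + 0.9 * 50.1
M90 = 49.39 dN.m

49.39 dN.m


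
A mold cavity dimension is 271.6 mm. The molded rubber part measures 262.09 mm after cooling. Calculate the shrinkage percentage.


Shrinkage = (mold - part) / mold * 100
= (271.6 - 262.09) / 271.6 * 100
= 9.51 / 271.6 * 100
= 3.5%

3.5%


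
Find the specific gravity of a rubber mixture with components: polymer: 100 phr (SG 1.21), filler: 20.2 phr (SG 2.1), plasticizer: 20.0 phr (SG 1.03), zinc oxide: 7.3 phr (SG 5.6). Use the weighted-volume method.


Sum of weights = 147.5
Volume contributions:
  polymer: 100/1.21 = 82.6446
  filler: 20.2/2.1 = 9.6190
  plasticizer: 20.0/1.03 = 19.4175
  zinc oxide: 7.3/5.6 = 1.3036
Sum of volumes = 112.9847
SG = 147.5 / 112.9847 = 1.305

SG = 1.305


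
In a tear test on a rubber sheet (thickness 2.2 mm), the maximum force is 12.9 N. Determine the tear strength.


Tear strength = force / thickness
= 12.9 / 2.2
= 5.86 N/mm

5.86 N/mm


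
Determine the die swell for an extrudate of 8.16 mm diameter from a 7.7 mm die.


Die swell ratio = D_extrudate / D_die
= 8.16 / 7.7
= 1.06

Die swell = 1.06


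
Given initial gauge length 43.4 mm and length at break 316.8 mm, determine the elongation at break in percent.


Elongation = (Lf - L0) / L0 * 100
= (316.8 - 43.4) / 43.4 * 100
= 273.4 / 43.4 * 100
= 630.0%

630.0%


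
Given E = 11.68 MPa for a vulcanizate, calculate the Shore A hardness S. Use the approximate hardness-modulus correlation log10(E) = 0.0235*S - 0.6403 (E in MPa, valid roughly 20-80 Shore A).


log10(E) = 0.0235*S - 0.6403  =>  S = (log10(E) + 0.6403) / 0.0235
log10(11.68) = 1.067443
S = (1.067443 + 0.6403) / 0.0235 = 1.707743 / 0.0235
S = 72.7

Shore A = 72.7


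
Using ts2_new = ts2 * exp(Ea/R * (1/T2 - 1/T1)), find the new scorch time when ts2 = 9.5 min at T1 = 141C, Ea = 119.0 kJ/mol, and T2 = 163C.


Convert temperatures: T1 = 141 + 273.15 = 414.15 K, T2 = 163 + 273.15 = 436.15 K
ts2_new = 9.5 * exp(119000 / 8.314 * (1/436.15 - 1/414.15))
1/T2 - 1/T1 = -1.2179e-04
ts2_new = 1.66 min

1.66 min


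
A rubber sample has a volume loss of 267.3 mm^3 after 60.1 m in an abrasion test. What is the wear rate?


Rate = volume_loss / distance
= 267.3 / 60.1
= 4.448 mm^3/m

4.448 mm^3/m


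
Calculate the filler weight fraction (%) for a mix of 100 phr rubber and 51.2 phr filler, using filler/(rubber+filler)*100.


Filler % = filler / (rubber + filler) * 100
= 51.2 / (100 + 51.2) * 100
= 51.2 / 151.2 * 100
= 33.86%

33.86%


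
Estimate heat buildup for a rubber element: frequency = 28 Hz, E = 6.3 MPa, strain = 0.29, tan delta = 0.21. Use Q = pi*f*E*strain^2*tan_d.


Q = pi * f * E * strain^2 * tan_d
= pi * 28 * 6.3 * 0.29^2 * 0.21
= pi * 28 * 6.3 * 0.0841 * 0.21
= 9.7873

Q = 9.7873


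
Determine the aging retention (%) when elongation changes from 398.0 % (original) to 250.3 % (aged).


Retention = aged / original * 100
= 250.3 / 398.0 * 100
= 62.9%

62.9%


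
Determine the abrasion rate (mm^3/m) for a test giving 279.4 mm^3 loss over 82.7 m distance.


Rate = volume_loss / distance
= 279.4 / 82.7
= 3.378 mm^3/m

3.378 mm^3/m


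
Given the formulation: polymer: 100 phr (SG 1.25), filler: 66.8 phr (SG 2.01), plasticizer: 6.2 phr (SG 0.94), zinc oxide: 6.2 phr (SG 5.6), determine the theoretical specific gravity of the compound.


Sum of weights = 179.2
Volume contributions:
  polymer: 100/1.25 = 80.0000
  filler: 66.8/2.01 = 33.2338
  plasticizer: 6.2/0.94 = 6.5957
  zinc oxide: 6.2/5.6 = 1.1071
Sum of volumes = 120.9367
SG = 179.2 / 120.9367 = 1.482

SG = 1.482


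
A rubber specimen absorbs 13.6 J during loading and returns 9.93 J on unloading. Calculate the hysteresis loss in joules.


Hysteresis loss = loading - unloading
= 13.6 - 9.93
= 3.67 J

3.67 J


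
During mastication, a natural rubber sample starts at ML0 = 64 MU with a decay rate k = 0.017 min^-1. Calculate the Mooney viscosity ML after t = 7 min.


ML = ML0 * exp(-k * t)
ML = 64 * exp(-0.017 * 7)
ML = 64 * 0.8878
ML = 56.82 MU

56.82 MU


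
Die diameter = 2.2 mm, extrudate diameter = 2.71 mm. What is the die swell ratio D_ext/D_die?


Die swell ratio = D_extrudate / D_die
= 2.71 / 2.2
= 1.232

Die swell = 1.232


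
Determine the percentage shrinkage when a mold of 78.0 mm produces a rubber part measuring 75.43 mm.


Shrinkage = (mold - part) / mold * 100
= (78.0 - 75.43) / 78.0 * 100
= 2.57 / 78.0 * 100
= 3.29%

3.29%


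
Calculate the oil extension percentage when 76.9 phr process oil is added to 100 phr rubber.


Oil % = oil / (100 + oil) * 100
= 76.9 / (100 + 76.9) * 100
= 76.9 / 176.9 * 100
= 43.47%

43.47%


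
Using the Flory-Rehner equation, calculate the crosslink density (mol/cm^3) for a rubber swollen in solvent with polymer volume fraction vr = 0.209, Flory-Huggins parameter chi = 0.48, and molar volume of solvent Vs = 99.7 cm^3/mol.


ln(1 - vr) = ln(1 - 0.209) = -0.2345
Numerator = -((-0.2345) + 0.209 + 0.48 * 0.209^2) = 0.0045
Denominator = 99.7 * (0.209^(1/3) - 0.209/2) = 48.7480
nu = 0.0045 / 48.7480 = 9.2115e-05 mol/cm^3

9.2115e-05 mol/cm^3


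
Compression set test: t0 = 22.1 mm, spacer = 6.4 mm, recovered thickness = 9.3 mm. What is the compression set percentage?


CS = (t0 - recovered) / (t0 - ts) * 100
= (22.1 - 9.3) / (22.1 - 6.4) * 100
= 12.8 / 15.7 * 100
= 81.5%

81.5%


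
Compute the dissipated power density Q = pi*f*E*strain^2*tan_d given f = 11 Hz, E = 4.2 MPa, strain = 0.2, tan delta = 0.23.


Q = pi * f * E * strain^2 * tan_d
= pi * 11 * 4.2 * 0.2^2 * 0.23
= pi * 11 * 4.2 * 0.0400 * 0.23
= 1.3353

Q = 1.3353


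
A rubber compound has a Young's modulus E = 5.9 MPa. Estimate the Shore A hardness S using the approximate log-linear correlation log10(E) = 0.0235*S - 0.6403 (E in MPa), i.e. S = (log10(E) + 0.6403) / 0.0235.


log10(E) = 0.0235*S - 0.6403  =>  S = (log10(E) + 0.6403) / 0.0235
log10(5.9) = 0.770852
S = (0.770852 + 0.6403) / 0.0235 = 1.411152 / 0.0235
S = 60.0

Shore A = 60.0


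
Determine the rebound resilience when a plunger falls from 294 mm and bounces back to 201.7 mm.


Resilience = h_rebound / h_drop * 100
= 201.7 / 294 * 100
= 68.6%

68.6%


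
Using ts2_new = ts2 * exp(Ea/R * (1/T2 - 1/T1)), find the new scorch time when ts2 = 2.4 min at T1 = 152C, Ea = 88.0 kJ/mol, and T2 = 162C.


Convert temperatures: T1 = 152 + 273.15 = 425.15 K, T2 = 162 + 273.15 = 435.15 K
ts2_new = 2.4 * exp(88000 / 8.314 * (1/435.15 - 1/425.15))
1/T2 - 1/T1 = -5.4053e-05
ts2_new = 1.35 min

1.35 min


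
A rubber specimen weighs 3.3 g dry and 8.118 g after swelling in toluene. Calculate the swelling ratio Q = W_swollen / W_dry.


Q = W_swollen / W_dry
Q = 8.118 / 3.3
Q = 2.46

Q = 2.46


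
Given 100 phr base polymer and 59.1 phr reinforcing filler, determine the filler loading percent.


Filler % = filler / (rubber + filler) * 100
= 59.1 / (100 + 59.1) * 100
= 59.1 / 159.1 * 100
= 37.15%

37.15%


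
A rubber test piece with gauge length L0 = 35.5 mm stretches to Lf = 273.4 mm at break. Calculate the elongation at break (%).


Elongation = (Lf - L0) / L0 * 100
= (273.4 - 35.5) / 35.5 * 100
= 237.9 / 35.5 * 100
= 670.1%

670.1%


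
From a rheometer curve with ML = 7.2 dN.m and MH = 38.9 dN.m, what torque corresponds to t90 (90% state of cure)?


M90 = ML + 0.9 * (MH - ML)
M90 = 7.2 + 0.9 * (38.9 - 7.2)
M90 = 7.2 + 0.9 * 31.7
M90 = 35.73 dN.m

35.73 dN.m


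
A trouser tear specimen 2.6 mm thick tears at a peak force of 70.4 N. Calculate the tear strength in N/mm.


Tear strength = force / thickness
= 70.4 / 2.6
= 27.08 N/mm

27.08 N/mm


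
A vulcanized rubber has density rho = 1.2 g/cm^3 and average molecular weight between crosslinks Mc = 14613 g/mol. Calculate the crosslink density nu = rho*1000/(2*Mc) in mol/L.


nu = rho * 1000 / (2 * Mc)
nu = 1.2 * 1000 / (2 * 14613)
nu = 1200.0 / 29226
nu = 0.0411 mol/L

0.0411 mol/L


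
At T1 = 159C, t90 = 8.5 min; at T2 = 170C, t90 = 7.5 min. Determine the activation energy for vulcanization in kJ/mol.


T1 = 432.15 K, T2 = 443.15 K
1/T1 - 1/T2 = 5.7439e-05
ln(t1/t2) = ln(8.5/7.5) = 0.1252
Ea = 8.314 * 0.1252 / 5.7439e-05 = 18116.6989 J/mol
Ea = 18.12 kJ/mol

18.12 kJ/mol


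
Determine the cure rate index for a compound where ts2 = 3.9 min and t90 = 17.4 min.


CRI = 100 / (t90 - ts2)
= 100 / (17.4 - 3.9)
= 100 / 13.5
= 7.41 min^-1

7.41 min^-1


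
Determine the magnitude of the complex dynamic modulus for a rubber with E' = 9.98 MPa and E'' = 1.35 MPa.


|E*| = sqrt(E'^2 + E''^2)
= sqrt(9.98^2 + 1.35^2)
= sqrt(99.6004 + 1.8225)
= 10.071 MPa

10.071 MPa


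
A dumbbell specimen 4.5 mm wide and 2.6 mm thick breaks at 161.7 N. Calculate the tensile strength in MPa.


Area = width * thickness = 4.5 * 2.6 = 11.7 mm^2
TS = force / area = 161.7 / 11.7 = 13.82 MPa

13.82 MPa


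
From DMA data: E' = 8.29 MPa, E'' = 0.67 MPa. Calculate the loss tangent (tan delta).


tan delta = E'' / E'
= 0.67 / 8.29
= 0.0808

tan delta = 0.0808


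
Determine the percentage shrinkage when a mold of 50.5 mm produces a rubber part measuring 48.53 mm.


Shrinkage = (mold - part) / mold * 100
= (50.5 - 48.53) / 50.5 * 100
= 1.97 / 50.5 * 100
= 3.9%

3.9%


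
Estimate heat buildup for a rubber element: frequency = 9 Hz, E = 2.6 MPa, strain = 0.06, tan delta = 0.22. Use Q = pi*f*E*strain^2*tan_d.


Q = pi * f * E * strain^2 * tan_d
= pi * 9 * 2.6 * 0.06^2 * 0.22
= pi * 9 * 2.6 * 0.0036 * 0.22
= 0.0582

Q = 0.0582


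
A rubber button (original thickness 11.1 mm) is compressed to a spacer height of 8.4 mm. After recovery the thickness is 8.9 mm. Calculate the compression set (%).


CS = (t0 - recovered) / (t0 - ts) * 100
= (11.1 - 8.9) / (11.1 - 8.4) * 100
= 2.2 / 2.7 * 100
= 81.5%

81.5%


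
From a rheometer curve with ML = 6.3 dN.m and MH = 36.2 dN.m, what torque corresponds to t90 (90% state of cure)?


M90 = ML + 0.9 * (MH - ML)
M90 = 6.3 + 0.9 * (36.2 - 6.3)
M90 = 6.3 + 0.9 * 29.9
M90 = 33.21 dN.m

33.21 dN.m


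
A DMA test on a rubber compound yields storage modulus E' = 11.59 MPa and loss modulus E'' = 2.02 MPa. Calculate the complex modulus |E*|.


|E*| = sqrt(E'^2 + E''^2)
= sqrt(11.59^2 + 2.02^2)
= sqrt(134.3281 + 4.0804)
= 11.765 MPa

11.765 MPa


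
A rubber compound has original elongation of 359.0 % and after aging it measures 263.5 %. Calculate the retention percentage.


Retention = aged / original * 100
= 263.5 / 359.0 * 100
= 73.4%

73.4%


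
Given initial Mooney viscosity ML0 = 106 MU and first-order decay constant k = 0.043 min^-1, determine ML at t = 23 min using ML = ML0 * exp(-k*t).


ML = ML0 * exp(-k * t)
ML = 106 * exp(-0.043 * 23)
ML = 106 * 0.3719
ML = 39.43 MU

39.43 MU


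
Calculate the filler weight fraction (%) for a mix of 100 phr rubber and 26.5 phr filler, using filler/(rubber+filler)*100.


Filler % = filler / (rubber + filler) * 100
= 26.5 / (100 + 26.5) * 100
= 26.5 / 126.5 * 100
= 20.95%

20.95%


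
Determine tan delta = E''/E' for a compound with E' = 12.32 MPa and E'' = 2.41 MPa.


tan delta = E'' / E'
= 2.41 / 12.32
= 0.1956

tan delta = 0.1956


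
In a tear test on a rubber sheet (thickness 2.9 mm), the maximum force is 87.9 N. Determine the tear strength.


Tear strength = force / thickness
= 87.9 / 2.9
= 30.31 N/mm

30.31 N/mm


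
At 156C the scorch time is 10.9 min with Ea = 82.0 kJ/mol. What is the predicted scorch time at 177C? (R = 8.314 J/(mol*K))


Convert temperatures: T1 = 156 + 273.15 = 429.15 K, T2 = 177 + 273.15 = 450.15 K
ts2_new = 10.9 * exp(82000 / 8.314 * (1/450.15 - 1/429.15))
1/T2 - 1/T1 = -1.0871e-04
ts2_new = 3.73 min

3.73 min


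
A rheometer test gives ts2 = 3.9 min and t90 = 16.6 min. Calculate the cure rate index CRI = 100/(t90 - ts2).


CRI = 100 / (t90 - ts2)
= 100 / (16.6 - 3.9)
= 100 / 12.7
= 7.87 min^-1

7.87 min^-1


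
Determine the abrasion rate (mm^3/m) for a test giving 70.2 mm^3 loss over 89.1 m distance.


Rate = volume_loss / distance
= 70.2 / 89.1
= 0.788 mm^3/m

0.788 mm^3/m


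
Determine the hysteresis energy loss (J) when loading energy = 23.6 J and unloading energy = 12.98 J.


Hysteresis loss = loading - unloading
= 23.6 - 12.98
= 10.62 J

10.62 J


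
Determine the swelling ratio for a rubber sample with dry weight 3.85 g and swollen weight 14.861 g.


Q = W_swollen / W_dry
Q = 14.861 / 3.85
Q = 3.86

Q = 3.86


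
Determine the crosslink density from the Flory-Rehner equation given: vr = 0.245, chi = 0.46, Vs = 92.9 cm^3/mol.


ln(1 - vr) = ln(1 - 0.245) = -0.2810
Numerator = -((-0.2810) + 0.245 + 0.46 * 0.245^2) = 0.0084
Denominator = 92.9 * (0.245^(1/3) - 0.245/2) = 46.7503
nu = 0.0084 / 46.7503 = 1.8023e-04 mol/cm^3

1.8023e-04 mol/cm^3


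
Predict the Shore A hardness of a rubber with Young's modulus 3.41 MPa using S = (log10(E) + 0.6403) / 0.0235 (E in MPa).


log10(E) = 0.0235*S - 0.6403  =>  S = (log10(E) + 0.6403) / 0.0235
log10(3.41) = 0.532754
S = (0.532754 + 0.6403) / 0.0235 = 1.173054 / 0.0235
S = 49.9

Shore A = 49.9


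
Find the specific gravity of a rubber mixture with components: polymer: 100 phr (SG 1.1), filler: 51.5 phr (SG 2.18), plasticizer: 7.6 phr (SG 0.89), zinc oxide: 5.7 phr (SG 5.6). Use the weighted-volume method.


Sum of weights = 164.8
Volume contributions:
  polymer: 100/1.1 = 90.9091
  filler: 51.5/2.18 = 23.6239
  plasticizer: 7.6/0.89 = 8.5393
  zinc oxide: 5.7/5.6 = 1.0179
Sum of volumes = 124.0901
SG = 164.8 / 124.0901 = 1.328

SG = 1.328


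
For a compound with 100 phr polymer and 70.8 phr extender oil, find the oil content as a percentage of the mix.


Oil % = oil / (100 + oil) * 100
= 70.8 / (100 + 70.8) * 100
= 70.8 / 170.8 * 100
= 41.45%

41.45%


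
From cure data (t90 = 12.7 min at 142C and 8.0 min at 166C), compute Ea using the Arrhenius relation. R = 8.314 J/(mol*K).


T1 = 415.15 K, T2 = 439.15 K
1/T1 - 1/T2 = 1.3164e-04
ln(t1/t2) = ln(12.7/8.0) = 0.4622
Ea = 8.314 * 0.4622 / 1.3164e-04 = 29188.3461 J/mol
Ea = 29.19 kJ/mol

29.19 kJ/mol


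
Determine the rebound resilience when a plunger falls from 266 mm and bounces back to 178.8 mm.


Resilience = h_rebound / h_drop * 100
= 178.8 / 266 * 100
= 67.2%

67.2%


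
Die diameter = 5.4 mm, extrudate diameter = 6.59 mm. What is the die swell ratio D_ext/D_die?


Die swell ratio = D_extrudate / D_die
= 6.59 / 5.4
= 1.22

Die swell = 1.22


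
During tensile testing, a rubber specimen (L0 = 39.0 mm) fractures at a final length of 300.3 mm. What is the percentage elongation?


Elongation = (Lf - L0) / L0 * 100
= (300.3 - 39.0) / 39.0 * 100
= 261.3 / 39.0 * 100
= 670.0%

670.0%


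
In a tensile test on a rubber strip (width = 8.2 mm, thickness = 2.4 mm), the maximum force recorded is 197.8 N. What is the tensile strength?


Area = width * thickness = 8.2 * 2.4 = 19.68 mm^2
TS = force / area = 197.8 / 19.68 = 10.05 MPa

10.05 MPa


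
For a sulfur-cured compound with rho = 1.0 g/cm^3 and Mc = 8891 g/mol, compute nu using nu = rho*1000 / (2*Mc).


nu = rho * 1000 / (2 * Mc)
nu = 1.0 * 1000 / (2 * 8891)
nu = 1000.0 / 17782
nu = 0.0562 mol/L

0.0562 mol/L


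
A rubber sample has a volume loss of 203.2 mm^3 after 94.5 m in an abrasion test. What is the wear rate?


Rate = volume_loss / distance
= 203.2 / 94.5
= 2.15 mm^3/m

2.15 mm^3/m


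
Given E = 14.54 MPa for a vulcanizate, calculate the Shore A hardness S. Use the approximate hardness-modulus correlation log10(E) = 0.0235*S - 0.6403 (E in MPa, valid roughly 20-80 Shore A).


log10(E) = 0.0235*S - 0.6403  =>  S = (log10(E) + 0.6403) / 0.0235
log10(14.54) = 1.162564
S = (1.162564 + 0.6403) / 0.0235 = 1.802864 / 0.0235
S = 76.7

Shore A = 76.7


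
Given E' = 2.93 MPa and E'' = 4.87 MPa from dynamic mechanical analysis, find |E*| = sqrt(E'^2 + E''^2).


|E*| = sqrt(E'^2 + E''^2)
= sqrt(2.93^2 + 4.87^2)
= sqrt(8.5849 + 23.7169)
= 5.683 MPa

5.683 MPa


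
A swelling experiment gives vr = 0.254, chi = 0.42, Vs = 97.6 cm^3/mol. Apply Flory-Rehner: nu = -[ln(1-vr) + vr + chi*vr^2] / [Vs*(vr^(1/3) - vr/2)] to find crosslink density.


ln(1 - vr) = ln(1 - 0.254) = -0.2930
Numerator = -((-0.2930) + 0.254 + 0.42 * 0.254^2) = 0.0119
Denominator = 97.6 * (0.254^(1/3) - 0.254/2) = 49.4151
nu = 0.0119 / 49.4151 = 2.4148e-04 mol/cm^3

2.4148e-04 mol/cm^3


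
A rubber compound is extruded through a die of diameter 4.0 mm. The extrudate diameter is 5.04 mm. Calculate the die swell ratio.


Die swell ratio = D_extrudate / D_die
= 5.04 / 4.0
= 1.26

Die swell = 1.26


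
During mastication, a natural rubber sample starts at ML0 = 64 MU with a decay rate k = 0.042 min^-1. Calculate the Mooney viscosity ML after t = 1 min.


ML = ML0 * exp(-k * t)
ML = 64 * exp(-0.042 * 1)
ML = 64 * 0.9589
ML = 61.37 MU

61.37 MU


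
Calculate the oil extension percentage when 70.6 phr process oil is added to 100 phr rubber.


Oil % = oil / (100 + oil) * 100
= 70.6 / (100 + 70.6) * 100
= 70.6 / 170.6 * 100
= 41.38%

41.38%


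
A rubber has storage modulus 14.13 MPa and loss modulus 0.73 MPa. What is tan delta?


tan delta = E'' / E'
= 0.73 / 14.13
= 0.0517

tan delta = 0.0517


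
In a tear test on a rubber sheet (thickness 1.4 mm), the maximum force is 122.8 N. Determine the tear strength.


Tear strength = force / thickness
= 122.8 / 1.4
= 87.71 N/mm

87.71 N/mm


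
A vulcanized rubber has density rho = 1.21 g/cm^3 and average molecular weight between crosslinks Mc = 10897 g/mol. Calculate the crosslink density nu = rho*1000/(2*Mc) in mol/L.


nu = rho * 1000 / (2 * Mc)
nu = 1.21 * 1000 / (2 * 10897)
nu = 1210.0 / 21794
nu = 0.0555 mol/L

0.0555 mol/L


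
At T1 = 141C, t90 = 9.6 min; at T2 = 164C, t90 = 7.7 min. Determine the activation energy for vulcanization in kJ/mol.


T1 = 414.15 K, T2 = 437.15 K
1/T1 - 1/T2 = 1.2704e-04
ln(t1/t2) = ln(9.6/7.7) = 0.2205
Ea = 8.314 * 0.2205 / 1.2704e-04 = 14433.2175 J/mol
Ea = 14.43 kJ/mol

14.43 kJ/mol


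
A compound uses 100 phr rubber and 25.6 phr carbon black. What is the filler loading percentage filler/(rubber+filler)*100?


Filler % = filler / (rubber + filler) * 100
= 25.6 / (100 + 25.6) * 100
= 25.6 / 125.6 * 100
= 20.38%

20.38%


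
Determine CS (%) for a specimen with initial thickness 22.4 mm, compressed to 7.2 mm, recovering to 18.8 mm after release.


CS = (t0 - recovered) / (t0 - ts) * 100
= (22.4 - 18.8) / (22.4 - 7.2) * 100
= 3.6 / 15.2 * 100
= 23.7%

23.7%


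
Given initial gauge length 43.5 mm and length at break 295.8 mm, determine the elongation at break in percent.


Elongation = (Lf - L0) / L0 * 100
= (295.8 - 43.5) / 43.5 * 100
= 252.3 / 43.5 * 100
= 580.0%

580.0%


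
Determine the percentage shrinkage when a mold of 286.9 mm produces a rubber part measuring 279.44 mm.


Shrinkage = (mold - part) / mold * 100
= (286.9 - 279.44) / 286.9 * 100
= 7.46 / 286.9 * 100
= 2.6%

2.6%


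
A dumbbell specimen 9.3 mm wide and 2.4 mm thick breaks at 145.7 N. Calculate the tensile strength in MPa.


Area = width * thickness = 9.3 * 2.4 = 22.32 mm^2
TS = force / area = 145.7 / 22.32 = 6.53 MPa

6.53 MPa


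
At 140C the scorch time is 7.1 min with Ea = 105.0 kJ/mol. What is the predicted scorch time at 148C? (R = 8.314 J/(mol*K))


Convert temperatures: T1 = 140 + 273.15 = 413.15 K, T2 = 148 + 273.15 = 421.15 K
ts2_new = 7.1 * exp(105000 / 8.314 * (1/421.15 - 1/413.15))
1/T2 - 1/T1 = -4.5978e-05
ts2_new = 3.97 min

3.97 min


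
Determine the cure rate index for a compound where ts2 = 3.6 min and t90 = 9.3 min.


CRI = 100 / (t90 - ts2)
= 100 / (9.3 - 3.6)
= 100 / 5.7
= 17.54 min^-1

17.54 min^-1


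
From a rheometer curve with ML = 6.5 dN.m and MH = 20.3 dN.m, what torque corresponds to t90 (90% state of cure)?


M90 = ML + 0.9 * (MH - ML)
M90 = 6.5 + 0.9 * (20.3 - 6.5)
M90 = 6.5 + 0.9 * 13.8
M90 = 18.92 dN.m

18.92 dN.m


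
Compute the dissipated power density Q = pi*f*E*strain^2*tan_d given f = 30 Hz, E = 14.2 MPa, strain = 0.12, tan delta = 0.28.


Q = pi * f * E * strain^2 * tan_d
= pi * 30 * 14.2 * 0.12^2 * 0.28
= pi * 30 * 14.2 * 0.0144 * 0.28
= 5.3961

Q = 5.3961


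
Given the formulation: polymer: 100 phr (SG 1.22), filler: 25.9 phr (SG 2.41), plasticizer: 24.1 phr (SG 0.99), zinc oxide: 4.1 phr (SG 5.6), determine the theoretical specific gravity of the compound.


Sum of weights = 154.1
Volume contributions:
  polymer: 100/1.22 = 81.9672
  filler: 25.9/2.41 = 10.7469
  plasticizer: 24.1/0.99 = 24.3434
  zinc oxide: 4.1/5.6 = 0.7321
Sum of volumes = 117.7897
SG = 154.1 / 117.7897 = 1.308

SG = 1.308


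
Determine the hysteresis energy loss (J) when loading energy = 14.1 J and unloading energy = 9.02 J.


Hysteresis loss = loading - unloading
= 14.1 - 9.02
= 5.08 J

5.08 J


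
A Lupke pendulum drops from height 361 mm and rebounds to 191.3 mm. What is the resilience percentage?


Resilience = h_rebound / h_drop * 100
= 191.3 / 361 * 100
= 53.0%

53.0%


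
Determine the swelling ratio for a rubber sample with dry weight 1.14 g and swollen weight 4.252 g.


Q = W_swollen / W_dry
Q = 4.252 / 1.14
Q = 3.73

Q = 3.73


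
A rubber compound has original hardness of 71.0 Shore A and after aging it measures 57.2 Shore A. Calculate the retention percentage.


Retention = aged / original * 100
= 57.2 / 71.0 * 100
= 80.6%

80.6%


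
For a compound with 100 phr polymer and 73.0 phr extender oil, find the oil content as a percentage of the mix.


Oil % = oil / (100 + oil) * 100
= 73.0 / (100 + 73.0) * 100
= 73.0 / 173.0 * 100
= 42.2%

42.2%


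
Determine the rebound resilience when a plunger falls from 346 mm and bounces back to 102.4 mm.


Resilience = h_rebound / h_drop * 100
= 102.4 / 346 * 100
= 29.6%

29.6%


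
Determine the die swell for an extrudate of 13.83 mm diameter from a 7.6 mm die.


Die swell ratio = D_extrudate / D_die
= 13.83 / 7.6
= 1.82

Die swell = 1.82


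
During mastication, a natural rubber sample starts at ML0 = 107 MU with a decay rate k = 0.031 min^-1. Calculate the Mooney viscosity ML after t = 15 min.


ML = ML0 * exp(-k * t)
ML = 107 * exp(-0.031 * 15)
ML = 107 * 0.6281
ML = 67.21 MU

67.21 MU


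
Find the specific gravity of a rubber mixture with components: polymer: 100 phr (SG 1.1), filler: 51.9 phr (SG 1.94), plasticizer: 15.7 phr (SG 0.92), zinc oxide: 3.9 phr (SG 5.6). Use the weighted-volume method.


Sum of weights = 171.5
Volume contributions:
  polymer: 100/1.1 = 90.9091
  filler: 51.9/1.94 = 26.7526
  plasticizer: 15.7/0.92 = 17.0652
  zinc oxide: 3.9/5.6 = 0.6964
Sum of volumes = 135.4233
SG = 171.5 / 135.4233 = 1.266

SG = 1.266


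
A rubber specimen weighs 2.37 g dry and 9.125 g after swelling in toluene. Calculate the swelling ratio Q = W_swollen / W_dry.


Q = W_swollen / W_dry
Q = 9.125 / 2.37
Q = 3.85

Q = 3.85


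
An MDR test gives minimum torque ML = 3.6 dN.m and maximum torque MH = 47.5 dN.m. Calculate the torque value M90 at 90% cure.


M90 = ML + 0.9 * (MH - ML)
M90 = 3.6 + 0.9 * (47.5 - 3.6)
M90 = 3.6 + 0.9 * 43.9
M90 = 43.11 dN.m

43.11 dN.m


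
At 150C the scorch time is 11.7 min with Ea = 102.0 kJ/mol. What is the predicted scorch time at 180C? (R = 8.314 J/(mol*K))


Convert temperatures: T1 = 150 + 273.15 = 423.15 K, T2 = 180 + 273.15 = 453.15 K
ts2_new = 11.7 * exp(102000 / 8.314 * (1/453.15 - 1/423.15))
1/T2 - 1/T1 = -1.5645e-04
ts2_new = 1.72 min

1.72 min


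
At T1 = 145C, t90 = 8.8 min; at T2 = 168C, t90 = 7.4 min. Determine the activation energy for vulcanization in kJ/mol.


T1 = 418.15 K, T2 = 441.15 K
1/T1 - 1/T2 = 1.2468e-04
ln(t1/t2) = ln(8.8/7.4) = 0.1733
Ea = 8.314 * 0.1733 / 1.2468e-04 = 11553.8908 J/mol
Ea = 11.55 kJ/mol

11.55 kJ/mol


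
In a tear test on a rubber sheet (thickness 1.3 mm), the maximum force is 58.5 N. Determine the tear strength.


Tear strength = force / thickness
= 58.5 / 1.3
= 45.0 N/mm

45.0 N/mm


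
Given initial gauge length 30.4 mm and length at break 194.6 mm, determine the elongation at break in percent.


Elongation = (Lf - L0) / L0 * 100
= (194.6 - 30.4) / 30.4 * 100
= 164.2 / 30.4 * 100
= 540.1%

540.1%


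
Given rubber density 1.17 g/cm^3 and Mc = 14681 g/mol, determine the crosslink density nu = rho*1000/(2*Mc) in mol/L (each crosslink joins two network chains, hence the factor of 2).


nu = rho * 1000 / (2 * Mc)
nu = 1.17 * 1000 / (2 * 14681)
nu = 1170.0 / 29362
nu = 0.0398 mol/L

0.0398 mol/L


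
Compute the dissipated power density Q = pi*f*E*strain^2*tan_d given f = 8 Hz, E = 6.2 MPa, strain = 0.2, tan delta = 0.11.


Q = pi * f * E * strain^2 * tan_d
= pi * 8 * 6.2 * 0.2^2 * 0.11
= pi * 8 * 6.2 * 0.0400 * 0.11
= 0.6856

Q = 0.6856


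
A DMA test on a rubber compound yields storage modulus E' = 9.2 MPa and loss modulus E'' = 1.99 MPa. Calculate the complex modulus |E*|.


|E*| = sqrt(E'^2 + E''^2)
= sqrt(9.2^2 + 1.99^2)
= sqrt(84.6400 + 3.9601)
= 9.413 MPa

9.413 MPa


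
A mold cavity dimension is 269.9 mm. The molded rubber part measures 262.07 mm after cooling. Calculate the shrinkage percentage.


Shrinkage = (mold - part) / mold * 100
= (269.9 - 262.07) / 269.9 * 100
= 7.83 / 269.9 * 100
= 2.9%

2.9%


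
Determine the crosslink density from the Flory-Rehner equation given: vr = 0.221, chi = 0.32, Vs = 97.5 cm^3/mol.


ln(1 - vr) = ln(1 - 0.221) = -0.2497
Numerator = -((-0.2497) + 0.221 + 0.32 * 0.221^2) = 0.0131
Denominator = 97.5 * (0.221^(1/3) - 0.221/2) = 48.1742
nu = 0.0131 / 48.1742 = 2.7224e-04 mol/cm^3

2.7224e-04 mol/cm^3


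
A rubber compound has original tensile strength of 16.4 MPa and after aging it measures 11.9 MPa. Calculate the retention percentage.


Retention = aged / original * 100
= 11.9 / 16.4 * 100
= 72.6%

72.6%


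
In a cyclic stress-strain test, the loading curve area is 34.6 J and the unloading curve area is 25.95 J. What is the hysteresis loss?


Hysteresis loss = loading - unloading
= 34.6 - 25.95
= 8.65 J

8.65 J


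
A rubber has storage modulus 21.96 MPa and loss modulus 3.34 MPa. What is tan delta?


tan delta = E'' / E'
= 3.34 / 21.96
= 0.1521

tan delta = 0.1521


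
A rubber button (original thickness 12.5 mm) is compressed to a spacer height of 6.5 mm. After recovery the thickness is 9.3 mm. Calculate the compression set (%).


CS = (t0 - recovered) / (t0 - ts) * 100
= (12.5 - 9.3) / (12.5 - 6.5) * 100
= 3.2 / 6.0 * 100
= 53.3%

53.3%


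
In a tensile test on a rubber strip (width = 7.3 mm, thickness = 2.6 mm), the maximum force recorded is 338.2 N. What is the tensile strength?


Area = width * thickness = 7.3 * 2.6 = 18.98 mm^2
TS = force / area = 338.2 / 18.98 = 17.82 MPa

17.82 MPa


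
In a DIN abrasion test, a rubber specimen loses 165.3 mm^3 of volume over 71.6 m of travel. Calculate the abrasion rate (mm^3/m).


Rate = volume_loss / distance
= 165.3 / 71.6
= 2.309 mm^3/m

2.309 mm^3/m


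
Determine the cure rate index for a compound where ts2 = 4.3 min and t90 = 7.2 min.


CRI = 100 / (t90 - ts2)
= 100 / (7.2 - 4.3)
= 100 / 2.9
= 34.48 min^-1

34.48 min^-1


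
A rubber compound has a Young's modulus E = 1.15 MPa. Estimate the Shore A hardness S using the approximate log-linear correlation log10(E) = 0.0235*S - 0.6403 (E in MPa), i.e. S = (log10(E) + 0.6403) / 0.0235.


log10(E) = 0.0235*S - 0.6403  =>  S = (log10(E) + 0.6403) / 0.0235
log10(1.15) = 0.060698
S = (0.060698 + 0.6403) / 0.0235 = 0.700998 / 0.0235
S = 29.8

Shore A = 29.8


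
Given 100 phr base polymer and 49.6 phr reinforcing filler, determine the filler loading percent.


Filler % = filler / (rubber + filler) * 100
= 49.6 / (100 + 49.6) * 100
= 49.6 / 149.6 * 100
= 33.16%

33.16%


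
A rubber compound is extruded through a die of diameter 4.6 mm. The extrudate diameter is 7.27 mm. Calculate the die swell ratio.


Die swell ratio = D_extrudate / D_die
= 7.27 / 4.6
= 1.58

Die swell = 1.58


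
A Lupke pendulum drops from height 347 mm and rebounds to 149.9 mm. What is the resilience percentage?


Resilience = h_rebound / h_drop * 100
= 149.9 / 347 * 100
= 43.2%

43.2%


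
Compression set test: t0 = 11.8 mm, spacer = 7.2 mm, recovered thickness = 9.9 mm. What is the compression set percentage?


CS = (t0 - recovered) / (t0 - ts) * 100
= (11.8 - 9.9) / (11.8 - 7.2) * 100
= 1.9 / 4.6 * 100
= 41.3%

41.3%


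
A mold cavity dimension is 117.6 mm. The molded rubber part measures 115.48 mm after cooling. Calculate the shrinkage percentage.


Shrinkage = (mold - part) / mold * 100
= (117.6 - 115.48) / 117.6 * 100
= 2.12 / 117.6 * 100
= 1.8%

1.8%


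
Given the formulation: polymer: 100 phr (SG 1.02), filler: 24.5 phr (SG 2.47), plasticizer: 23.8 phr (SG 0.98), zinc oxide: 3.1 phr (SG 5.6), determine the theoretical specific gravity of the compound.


Sum of weights = 151.4
Volume contributions:
  polymer: 100/1.02 = 98.0392
  filler: 24.5/2.47 = 9.9190
  plasticizer: 23.8/0.98 = 24.2857
  zinc oxide: 3.1/5.6 = 0.5536
Sum of volumes = 132.7975
SG = 151.4 / 132.7975 = 1.14

SG = 1.14


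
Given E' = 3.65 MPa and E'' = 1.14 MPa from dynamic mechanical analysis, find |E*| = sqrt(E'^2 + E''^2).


|E*| = sqrt(E'^2 + E''^2)
= sqrt(3.65^2 + 1.14^2)
= sqrt(13.3225 + 1.2996)
= 3.824 MPa

3.824 MPa
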